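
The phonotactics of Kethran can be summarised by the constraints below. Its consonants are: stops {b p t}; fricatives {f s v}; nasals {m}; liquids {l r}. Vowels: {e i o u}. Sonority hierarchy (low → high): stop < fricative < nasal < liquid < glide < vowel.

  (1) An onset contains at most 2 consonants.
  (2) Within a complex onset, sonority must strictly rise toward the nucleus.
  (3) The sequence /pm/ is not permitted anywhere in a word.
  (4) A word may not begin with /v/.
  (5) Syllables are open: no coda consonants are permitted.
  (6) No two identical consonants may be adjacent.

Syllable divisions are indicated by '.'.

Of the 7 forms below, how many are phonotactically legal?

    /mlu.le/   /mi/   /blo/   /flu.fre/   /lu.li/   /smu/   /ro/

7

/mlu.le/ — σ1 onset /ml/ (3→4 rises), coda /∅/ ok; σ2 onset /l/, coda /∅/ ok → phonotactically legal
/mi/ — σ1 onset /m/, coda /∅/ ok → phonotactically legal
/blo/ — σ1 onset /bl/ (1→4 rises), coda /∅/ ok → phonotactically legal
/flu.fre/ — σ1 onset /fl/ (2→4 rises), coda /∅/ ok; σ2 onset /fr/ (2→4 rises), coda /∅/ ok → phonotactically legal
/lu.li/ — σ1 onset /l/, coda /∅/ ok; σ2 onset /l/, coda /∅/ ok → phonotactically legal
/smu/ — σ1 onset /sm/ (2→3 rises), coda /∅/ ok → phonotactically legal
/ro/ — σ1 onset /r/, coda /∅/ ok → phonotactically legal
Phonotactically legal: /mlu.le/, /mi/, /blo/, /flu.fre/, /lu.li/, /smu/, /ro/ → 7.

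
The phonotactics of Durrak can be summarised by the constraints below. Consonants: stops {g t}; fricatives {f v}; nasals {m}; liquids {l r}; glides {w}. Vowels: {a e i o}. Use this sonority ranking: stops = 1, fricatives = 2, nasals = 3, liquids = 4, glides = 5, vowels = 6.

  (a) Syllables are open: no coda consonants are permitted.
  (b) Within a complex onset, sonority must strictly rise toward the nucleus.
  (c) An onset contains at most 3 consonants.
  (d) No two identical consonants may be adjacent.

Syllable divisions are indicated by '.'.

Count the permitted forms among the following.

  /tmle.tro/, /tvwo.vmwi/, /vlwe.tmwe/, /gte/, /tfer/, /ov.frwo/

3

/tmle.tro/ — σ1 onset /tml/ (1→3→4 rises), coda /∅/ ok; σ2 onset /tr/ (1→4 rises), coda /∅/ ok → permitted
/tvwo.vmwi/ — σ1 onset /tvw/ (1→2→5 rises), coda /∅/ ok; σ2 onset /vmw/ (2→3→5 rises), coda /∅/ ok → permitted
/vlwe.tmwe/ — σ1 onset /vlw/ (2→4→5 rises), coda /∅/ ok; σ2 onset /tmw/ (1→3→5 rises), coda /∅/ ok → permitted
/gte/ — violates constraint (b): syllable 1 onset /gt/: /g/ (stop, 1) → /t/ (stop, 1) does not rise → not permitted
/tfer/ — violates constraint (a): syllable 1 coda /r/ has 1 consonant (> 0) → not permitted
/ov.frwo/ — violates constraint (a): syllable 1 coda /v/ has 1 consonant (> 0) → not permitted
Permitted: /tmle.tro/, /tvwo.vmwi/, /vlwe.tmwe/ → 3.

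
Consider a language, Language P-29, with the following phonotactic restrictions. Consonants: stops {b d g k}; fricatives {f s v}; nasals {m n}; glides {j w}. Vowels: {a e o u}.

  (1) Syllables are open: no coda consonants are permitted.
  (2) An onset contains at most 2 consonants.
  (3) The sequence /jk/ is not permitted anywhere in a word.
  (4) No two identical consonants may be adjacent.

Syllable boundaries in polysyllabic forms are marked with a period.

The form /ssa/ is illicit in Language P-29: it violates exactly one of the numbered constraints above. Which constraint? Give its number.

4

/ssa/: adjacent identical consonants /ss/.
This is a violation of constraint 4: "No two identical consonants may be adjacent."
The remaining constraints (1, 2, 3) are satisfied.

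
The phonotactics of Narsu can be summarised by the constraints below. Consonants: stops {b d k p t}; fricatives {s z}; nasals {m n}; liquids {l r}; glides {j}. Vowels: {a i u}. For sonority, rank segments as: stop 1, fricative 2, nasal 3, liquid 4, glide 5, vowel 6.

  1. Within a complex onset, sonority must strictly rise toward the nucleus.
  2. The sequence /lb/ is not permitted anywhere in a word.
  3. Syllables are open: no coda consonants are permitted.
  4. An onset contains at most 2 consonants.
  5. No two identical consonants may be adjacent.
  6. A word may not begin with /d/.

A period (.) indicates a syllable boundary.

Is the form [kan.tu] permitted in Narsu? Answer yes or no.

[kan.tu] — violates constraint 3: syllable 1 coda /n/ has 1 consonant (> 0) → not permitted

no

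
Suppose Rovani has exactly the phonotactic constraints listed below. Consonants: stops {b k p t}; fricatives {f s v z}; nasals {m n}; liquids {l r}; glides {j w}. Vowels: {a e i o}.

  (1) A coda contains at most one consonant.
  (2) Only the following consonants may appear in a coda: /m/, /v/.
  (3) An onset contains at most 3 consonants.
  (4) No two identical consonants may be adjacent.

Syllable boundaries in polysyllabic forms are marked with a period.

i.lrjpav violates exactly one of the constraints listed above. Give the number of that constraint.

i.lrjpav: syllable 2 onset /lrjp/ has 4 consonants (> 3).
This is a violation of constraint 3: "An onset contains at most 3 consonants."
The remaining constraints (1, 2, 4) are satisfied.

3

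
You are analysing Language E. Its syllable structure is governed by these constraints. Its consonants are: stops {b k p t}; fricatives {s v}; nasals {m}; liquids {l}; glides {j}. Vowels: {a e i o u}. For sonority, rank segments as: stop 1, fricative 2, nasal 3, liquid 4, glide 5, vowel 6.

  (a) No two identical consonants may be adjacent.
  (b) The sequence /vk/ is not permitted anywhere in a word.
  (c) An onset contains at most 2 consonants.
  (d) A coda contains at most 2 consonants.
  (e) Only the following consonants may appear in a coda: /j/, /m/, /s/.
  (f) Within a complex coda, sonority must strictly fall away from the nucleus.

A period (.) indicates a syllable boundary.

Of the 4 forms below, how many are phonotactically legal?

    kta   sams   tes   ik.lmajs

kta — σ1 onset /kt/ (2C), coda /∅/ ok → phonotactically legal
sams — σ1 onset /s/, coda /ms/ (3→2 falls) ok → phonotactically legal
tes — σ1 onset /t/, coda /s/ ok → phonotactically legal
ik.lmajs — violates constraint (e): syllable 1 coda contains /k/, which is not a licensed coda consonant → phonotactically illegal
Phonotactically legal: kta, sams, tes → 3.

3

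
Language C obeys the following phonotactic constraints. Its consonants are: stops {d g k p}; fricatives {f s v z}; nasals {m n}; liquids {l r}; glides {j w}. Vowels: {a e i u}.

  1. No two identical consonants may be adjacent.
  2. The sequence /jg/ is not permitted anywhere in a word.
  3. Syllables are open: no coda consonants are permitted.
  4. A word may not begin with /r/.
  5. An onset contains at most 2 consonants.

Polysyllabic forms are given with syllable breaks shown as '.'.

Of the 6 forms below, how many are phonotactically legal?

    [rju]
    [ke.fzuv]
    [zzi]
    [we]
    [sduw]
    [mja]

2

[rju] — violates constraint 4: word begins with /r/ → phonotactically illegal
[ke.fzuv] — violates constraint 3: syllable 2 coda /v/ has 1 consonant (> 0) → phonotactically illegal
[zzi] — violates constraint 1: adjacent identical consonants /zz/ → phonotactically illegal
[we] — σ1 onset /w/, coda /∅/ ok → phonotactically legal
[sduw] — violates constraint 3: syllable 1 coda /w/ has 1 consonant (> 0) → phonotactically illegal
[mja] — σ1 onset /mj/ (2C), coda /∅/ ok → phonotactically legal
Phonotactically legal: [we], [mja] → 2.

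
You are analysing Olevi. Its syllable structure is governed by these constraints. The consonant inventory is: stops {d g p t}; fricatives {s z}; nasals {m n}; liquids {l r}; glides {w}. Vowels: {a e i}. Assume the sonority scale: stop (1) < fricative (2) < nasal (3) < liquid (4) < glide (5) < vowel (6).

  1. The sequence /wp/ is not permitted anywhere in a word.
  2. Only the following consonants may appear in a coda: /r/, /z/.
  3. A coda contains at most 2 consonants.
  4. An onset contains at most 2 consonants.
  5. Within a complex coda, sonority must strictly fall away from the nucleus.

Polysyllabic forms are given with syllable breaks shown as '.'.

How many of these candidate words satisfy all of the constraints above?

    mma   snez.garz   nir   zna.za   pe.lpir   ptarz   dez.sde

mma — σ1 onset /mm/ (2C), coda /∅/ ok → well-formed
snez.garz — σ1 onset /sn/ (2C), coda /z/ ok; σ2 onset /g/, coda /rz/ (4→2 falls) ok → well-formed
nir — σ1 onset /n/, coda /r/ ok → well-formed
zna.za — σ1 onset /zn/ (2C), coda /∅/ ok; σ2 onset /z/, coda /∅/ ok → well-formed
pe.lpir — σ1 onset /p/, coda /∅/ ok; σ2 onset /lp/ (2C), coda /r/ ok → well-formed
ptarz — σ1 onset /pt/ (2C), coda /rz/ (4→2 falls) ok → well-formed
dez.sde — σ1 onset /d/, coda /z/ ok; σ2 onset /sd/ (2C), coda /∅/ ok → well-formed
Well-formed: mma, snez.garz, nir, zna.za, pe.lpir, ptarz, dez.sde → 7.

7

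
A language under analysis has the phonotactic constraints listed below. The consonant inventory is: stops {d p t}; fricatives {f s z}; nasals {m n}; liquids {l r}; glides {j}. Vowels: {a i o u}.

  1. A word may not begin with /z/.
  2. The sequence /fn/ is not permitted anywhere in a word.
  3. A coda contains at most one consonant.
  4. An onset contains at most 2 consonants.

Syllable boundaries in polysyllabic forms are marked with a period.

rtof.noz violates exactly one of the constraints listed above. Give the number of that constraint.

2

rtof.noz: contains banned sequence /fn/.
This is a violation of constraint 2: "The sequence /fn/ is not permitted anywhere in a word."
The remaining constraints (1, 3, 4) are satisfied.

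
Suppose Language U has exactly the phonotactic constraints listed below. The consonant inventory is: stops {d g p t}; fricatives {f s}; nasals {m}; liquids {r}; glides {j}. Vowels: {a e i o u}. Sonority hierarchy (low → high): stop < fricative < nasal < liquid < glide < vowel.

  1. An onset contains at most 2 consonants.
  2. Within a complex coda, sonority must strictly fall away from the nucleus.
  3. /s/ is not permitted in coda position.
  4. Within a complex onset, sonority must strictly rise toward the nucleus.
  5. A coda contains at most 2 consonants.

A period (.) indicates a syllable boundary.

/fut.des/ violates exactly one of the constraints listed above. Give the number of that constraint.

/fut.des/: syllable 2 coda contains /s/.
This is a violation of constraint 3: "/s/ is not permitted in coda position."
The remaining constraints (1, 2, 4, 5) are satisfied.

3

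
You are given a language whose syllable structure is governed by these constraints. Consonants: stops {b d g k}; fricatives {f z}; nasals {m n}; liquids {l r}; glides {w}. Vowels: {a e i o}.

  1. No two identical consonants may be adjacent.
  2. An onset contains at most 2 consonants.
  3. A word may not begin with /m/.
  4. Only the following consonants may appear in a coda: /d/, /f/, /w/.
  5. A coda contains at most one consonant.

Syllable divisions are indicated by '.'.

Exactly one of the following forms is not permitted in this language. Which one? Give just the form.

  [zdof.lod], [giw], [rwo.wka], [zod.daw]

[zod.daw]

[zdof.lod] — σ1 onset /zd/ (2C), coda /f/ ok; σ2 onset /l/, coda /d/ ok → permitted
[giw] — σ1 onset /g/, coda /w/ ok → permitted
[rwo.wka] — σ1 onset /rw/ (2C), coda /∅/ ok; σ2 onset /wk/ (2C), coda /∅/ ok → permitted
[zod.daw] — violates constraint 1: adjacent identical consonants /dd/ → not permitted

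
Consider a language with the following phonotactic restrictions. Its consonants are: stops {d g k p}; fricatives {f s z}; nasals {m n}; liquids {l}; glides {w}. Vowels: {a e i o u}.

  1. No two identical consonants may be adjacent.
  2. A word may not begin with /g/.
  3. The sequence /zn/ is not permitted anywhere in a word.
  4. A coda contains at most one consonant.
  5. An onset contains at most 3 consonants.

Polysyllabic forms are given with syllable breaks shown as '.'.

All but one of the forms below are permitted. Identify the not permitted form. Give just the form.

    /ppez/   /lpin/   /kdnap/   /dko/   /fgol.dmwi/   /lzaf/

/ppez/

/ppez/ — violates constraint 1: adjacent identical consonants /pp/ → not permitted
/lpin/ — σ1 onset /lp/ (2C), coda /n/ ok → permitted
/kdnap/ — σ1 onset /kdn/ (3C), coda /p/ ok → permitted
/dko/ — σ1 onset /dk/ (2C), coda /∅/ ok → permitted
/fgol.dmwi/ — σ1 onset /fg/ (2C), coda /l/ ok; σ2 onset /dmw/ (3C), coda /∅/ ok → permitted
/lzaf/ — σ1 onset /lz/ (2C), coda /f/ ok → permitted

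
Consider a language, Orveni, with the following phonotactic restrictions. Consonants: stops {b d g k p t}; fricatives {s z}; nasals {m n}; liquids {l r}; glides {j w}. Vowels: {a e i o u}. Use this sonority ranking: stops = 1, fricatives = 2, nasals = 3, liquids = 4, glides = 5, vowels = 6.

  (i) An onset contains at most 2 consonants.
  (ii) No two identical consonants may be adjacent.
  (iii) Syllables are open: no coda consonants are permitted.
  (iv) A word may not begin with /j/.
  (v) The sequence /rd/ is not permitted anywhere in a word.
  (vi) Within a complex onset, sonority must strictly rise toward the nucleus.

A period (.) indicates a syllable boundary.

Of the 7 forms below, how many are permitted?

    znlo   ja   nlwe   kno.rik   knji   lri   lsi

znlo — violates constraint (i): syllable 1 onset /znl/ has 3 consonants (> 2) → not permitted
ja — violates constraint (iv): word begins with /j/ → not permitted
nlwe — violates constraint (i): syllable 1 onset /nlw/ has 3 consonants (> 2) → not permitted
kno.rik — violates constraint (iii): syllable 2 coda /k/ has 1 consonant (> 0) → not permitted
knji — violates constraint (i): syllable 1 onset /knj/ has 3 consonants (> 2) → not permitted
lri — violates constraint (vi): syllable 1 onset /lr/: /l/ (liquid, 4) → /r/ (liquid, 4) does not rise → not permitted
lsi — violates constraint (vi): syllable 1 onset /ls/: /l/ (liquid, 4) → /s/ (fricative, 2) does not rise → not permitted
No form is permitted → 0.

0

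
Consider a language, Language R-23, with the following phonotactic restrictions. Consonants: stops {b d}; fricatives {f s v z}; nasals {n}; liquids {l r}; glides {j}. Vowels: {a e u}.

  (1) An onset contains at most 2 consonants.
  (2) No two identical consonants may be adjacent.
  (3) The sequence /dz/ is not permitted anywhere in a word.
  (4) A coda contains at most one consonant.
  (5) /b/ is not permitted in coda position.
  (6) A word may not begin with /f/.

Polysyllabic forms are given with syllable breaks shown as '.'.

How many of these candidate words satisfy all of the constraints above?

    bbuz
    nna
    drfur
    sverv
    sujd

bbuz — violates constraint 2: adjacent identical consonants /bb/ → not permitted
nna — violates constraint 2: adjacent identical consonants /nn/ → not permitted
drfur — violates constraint 1: syllable 1 onset /drf/ has 3 consonants (> 2) → not permitted
sverv — violates constraint 4: syllable 1 coda /rv/ has 2 consonants (> 1) → not permitted
sujd — violates constraint 4: syllable 1 coda /jd/ has 2 consonants (> 1) → not permitted
No form is permitted → 0.

0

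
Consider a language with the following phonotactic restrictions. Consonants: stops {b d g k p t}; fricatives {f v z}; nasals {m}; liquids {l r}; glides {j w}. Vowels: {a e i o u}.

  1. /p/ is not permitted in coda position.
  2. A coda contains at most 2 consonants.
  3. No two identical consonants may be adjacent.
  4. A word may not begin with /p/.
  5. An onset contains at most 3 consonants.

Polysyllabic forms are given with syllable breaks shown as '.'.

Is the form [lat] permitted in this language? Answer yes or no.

yes

[lat] — σ1 onset /l/, coda /t/ ok → permitted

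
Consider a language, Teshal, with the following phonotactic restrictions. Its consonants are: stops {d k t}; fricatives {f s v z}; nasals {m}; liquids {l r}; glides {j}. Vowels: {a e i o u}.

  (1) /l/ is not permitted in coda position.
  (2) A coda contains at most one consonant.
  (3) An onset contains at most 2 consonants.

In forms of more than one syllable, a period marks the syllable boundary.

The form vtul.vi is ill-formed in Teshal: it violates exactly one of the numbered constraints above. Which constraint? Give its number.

vtul.vi: syllable 1 coda contains /l/.
This is a violation of constraint 1: "/l/ is not permitted in coda position."
The remaining constraints (2, 3) are satisfied.

1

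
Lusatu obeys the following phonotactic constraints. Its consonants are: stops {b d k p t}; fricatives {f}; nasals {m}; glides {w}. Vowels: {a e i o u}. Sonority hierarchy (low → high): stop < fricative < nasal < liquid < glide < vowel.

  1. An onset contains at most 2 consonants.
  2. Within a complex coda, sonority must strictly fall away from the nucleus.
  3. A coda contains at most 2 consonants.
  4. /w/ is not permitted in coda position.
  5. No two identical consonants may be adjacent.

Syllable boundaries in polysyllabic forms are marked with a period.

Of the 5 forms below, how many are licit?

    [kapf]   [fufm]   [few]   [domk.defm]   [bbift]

0

[kapf] — violates constraint 2: syllable 1 coda /pf/: /p/ (stop, 1) → /f/ (fricative, 2) does not fall → illicit
[fufm] — violates constraint 2: syllable 1 coda /fm/: /f/ (fricative, 2) → /m/ (nasal, 3) does not fall → illicit
[few] — violates constraint 4: syllable 1 coda contains /w/ → illicit
[domk.defm] — violates constraint 2: syllable 2 coda /fm/: /f/ (fricative, 2) → /m/ (nasal, 3) does not fall → illicit
[bbift] — violates constraint 5: adjacent identical consonants /bb/ → illicit
No form is licit → 0.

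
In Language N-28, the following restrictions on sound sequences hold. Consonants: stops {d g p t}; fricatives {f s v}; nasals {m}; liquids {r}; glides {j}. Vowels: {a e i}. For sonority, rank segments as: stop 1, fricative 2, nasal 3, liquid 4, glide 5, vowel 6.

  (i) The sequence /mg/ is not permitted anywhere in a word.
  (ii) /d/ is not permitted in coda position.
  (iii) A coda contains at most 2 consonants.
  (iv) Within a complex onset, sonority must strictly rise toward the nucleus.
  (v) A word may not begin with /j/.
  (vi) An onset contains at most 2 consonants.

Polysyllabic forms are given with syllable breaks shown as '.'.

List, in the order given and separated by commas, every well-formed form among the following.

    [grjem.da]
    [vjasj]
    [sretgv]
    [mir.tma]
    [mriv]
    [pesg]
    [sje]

[vjasj], [mir.tma], [mriv], [pesg], [sje]

[grjem.da] — violates constraint (vi): syllable 1 onset /grj/ has 3 consonants (> 2) → ill-formed
[vjasj] — σ1 onset /vj/ (2→5 rises), coda /sj/ (2C) ok → well-formed
[sretgv] — violates constraint (iii): syllable 1 coda /tgv/ has 3 consonants (> 2) → ill-formed
[mir.tma] — σ1 onset /m/, coda /r/ ok; σ2 onset /tm/ (1→3 rises), coda /∅/ ok → well-formed
[mriv] — σ1 onset /mr/ (3→4 rises), coda /v/ ok → well-formed
[pesg] — σ1 onset /p/, coda /sg/ (2C) ok → well-formed
[sje] — σ1 onset /sj/ (2→5 rises), coda /∅/ ok → well-formed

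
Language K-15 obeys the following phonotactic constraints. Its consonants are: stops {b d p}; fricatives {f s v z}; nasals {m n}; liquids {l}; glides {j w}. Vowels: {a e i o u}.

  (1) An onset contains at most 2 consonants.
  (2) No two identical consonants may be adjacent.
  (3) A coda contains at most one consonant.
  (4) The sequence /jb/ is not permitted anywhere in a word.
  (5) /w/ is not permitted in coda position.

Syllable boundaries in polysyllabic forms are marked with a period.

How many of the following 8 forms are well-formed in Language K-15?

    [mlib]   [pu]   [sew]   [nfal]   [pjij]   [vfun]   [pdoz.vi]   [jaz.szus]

7

[mlib] — σ1 onset /ml/ (2C), coda /b/ ok → well-formed
[pu] — σ1 onset /p/, coda /∅/ ok → well-formed
[sew] — violates constraint 5: syllable 1 coda contains /w/ → ill-formed
[nfal] — σ1 onset /nf/ (2C), coda /l/ ok → well-formed
[pjij] — σ1 onset /pj/ (2C), coda /j/ ok → well-formed
[vfun] — σ1 onset /vf/ (2C), coda /n/ ok → well-formed
[pdoz.vi] — σ1 onset /pd/ (2C), coda /z/ ok; σ2 onset /v/, coda /∅/ ok → well-formed
[jaz.szus] — σ1 onset /j/, coda /z/ ok; σ2 onset /sz/ (2C), coda /s/ ok → well-formed
Well-formed: [mlib], [pu], [nfal], [pjij], [vfun], [pdoz.vi], [jaz.szus] → 7.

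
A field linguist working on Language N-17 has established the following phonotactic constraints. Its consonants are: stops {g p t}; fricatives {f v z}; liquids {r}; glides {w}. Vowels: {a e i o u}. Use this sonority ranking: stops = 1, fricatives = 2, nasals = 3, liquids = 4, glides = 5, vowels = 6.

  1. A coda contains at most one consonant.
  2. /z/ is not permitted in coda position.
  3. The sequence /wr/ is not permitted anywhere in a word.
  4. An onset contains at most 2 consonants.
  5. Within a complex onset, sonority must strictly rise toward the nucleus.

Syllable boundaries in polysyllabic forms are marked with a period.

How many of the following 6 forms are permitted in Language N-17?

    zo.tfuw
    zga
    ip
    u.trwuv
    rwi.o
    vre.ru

zo.tfuw — σ1 onset /z/, coda /∅/ ok; σ2 onset /tf/ (1→2 rises), coda /w/ ok → permitted
zga — violates constraint 5: syllable 1 onset /zg/: /z/ (fricative, 2) → /g/ (stop, 1) does not rise → not permitted
ip — σ1 onset /∅/, coda /p/ ok → permitted
u.trwuv — violates constraint 4: syllable 2 onset /trw/ has 3 consonants (> 2) → not permitted
rwi.o — σ1 onset /rw/ (4→5 rises), coda /∅/ ok; σ2 onset /∅/, coda /∅/ ok → permitted
vre.ru — σ1 onset /vr/ (2→4 rises), coda /∅/ ok; σ2 onset /r/, coda /∅/ ok → permitted
Permitted: zo.tfuw, ip, rwi.o, vre.ru → 4.

4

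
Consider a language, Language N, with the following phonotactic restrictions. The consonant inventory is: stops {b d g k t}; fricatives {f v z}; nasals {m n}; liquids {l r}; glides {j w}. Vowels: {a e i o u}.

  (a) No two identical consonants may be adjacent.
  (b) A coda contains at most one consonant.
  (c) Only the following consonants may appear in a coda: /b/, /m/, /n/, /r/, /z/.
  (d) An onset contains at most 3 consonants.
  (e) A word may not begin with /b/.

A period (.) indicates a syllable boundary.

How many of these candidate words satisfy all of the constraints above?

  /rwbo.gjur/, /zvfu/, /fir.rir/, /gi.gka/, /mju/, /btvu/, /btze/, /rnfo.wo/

5

/rwbo.gjur/ — σ1 onset /rwb/ (3C), coda /∅/ ok; σ2 onset /gj/ (2C), coda /r/ ok → permitted
/zvfu/ — σ1 onset /zvf/ (3C), coda /∅/ ok → permitted
/fir.rir/ — violates constraint (a): adjacent identical consonants /rr/ → not permitted
/gi.gka/ — σ1 onset /g/, coda /∅/ ok; σ2 onset /gk/ (2C), coda /∅/ ok → permitted
/mju/ — σ1 onset /mj/ (2C), coda /∅/ ok → permitted
/btvu/ — violates constraint (e): word begins with /b/ → not permitted
/btze/ — violates constraint (e): word begins with /b/ → not permitted
/rnfo.wo/ — σ1 onset /rnf/ (3C), coda /∅/ ok; σ2 onset /w/, coda /∅/ ok → permitted
Permitted: /rwbo.gjur/, /zvfu/, /gi.gka/, /mju/, /rnfo.wo/ → 5.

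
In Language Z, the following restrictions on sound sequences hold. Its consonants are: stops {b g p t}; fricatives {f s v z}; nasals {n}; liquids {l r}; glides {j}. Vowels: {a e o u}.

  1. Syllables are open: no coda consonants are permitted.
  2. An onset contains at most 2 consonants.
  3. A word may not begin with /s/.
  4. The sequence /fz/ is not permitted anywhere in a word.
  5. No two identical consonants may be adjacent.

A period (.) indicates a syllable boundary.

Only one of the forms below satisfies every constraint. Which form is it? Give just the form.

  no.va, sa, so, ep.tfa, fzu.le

no.va

no.va — σ1 onset /n/, coda /∅/ ok; σ2 onset /v/, coda /∅/ ok → well-formed
sa — violates constraint 3: word begins with /s/ → ill-formed
so — violates constraint 3: word begins with /s/ → ill-formed
ep.tfa — violates constraint 1: syllable 1 coda /p/ has 1 consonant (> 0) → ill-formed
fzu.le — violates constraint 4: contains banned sequence /fz/ → ill-formed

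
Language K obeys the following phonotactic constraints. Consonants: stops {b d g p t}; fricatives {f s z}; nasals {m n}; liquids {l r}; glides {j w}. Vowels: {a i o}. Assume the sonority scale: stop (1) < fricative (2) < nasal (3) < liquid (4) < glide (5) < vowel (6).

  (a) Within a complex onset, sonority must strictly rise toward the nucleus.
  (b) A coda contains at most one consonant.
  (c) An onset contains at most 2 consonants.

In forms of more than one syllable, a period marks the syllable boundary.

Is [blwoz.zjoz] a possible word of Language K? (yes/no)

no

[blwoz.zjoz] — violates constraint (c): syllable 1 onset /blw/ has 3 consonants (> 2) → not permitted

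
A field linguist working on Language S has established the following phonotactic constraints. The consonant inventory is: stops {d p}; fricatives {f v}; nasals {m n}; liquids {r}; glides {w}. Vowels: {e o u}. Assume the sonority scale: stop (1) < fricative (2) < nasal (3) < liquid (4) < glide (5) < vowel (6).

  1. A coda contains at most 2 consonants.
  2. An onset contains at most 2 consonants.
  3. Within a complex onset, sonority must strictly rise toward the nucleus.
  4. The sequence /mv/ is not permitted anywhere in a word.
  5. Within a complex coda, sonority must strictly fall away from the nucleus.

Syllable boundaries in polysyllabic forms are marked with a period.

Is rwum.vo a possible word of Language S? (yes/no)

rwum.vo — violates constraint 4: contains banned sequence /mv/ → phonotactically illegal

no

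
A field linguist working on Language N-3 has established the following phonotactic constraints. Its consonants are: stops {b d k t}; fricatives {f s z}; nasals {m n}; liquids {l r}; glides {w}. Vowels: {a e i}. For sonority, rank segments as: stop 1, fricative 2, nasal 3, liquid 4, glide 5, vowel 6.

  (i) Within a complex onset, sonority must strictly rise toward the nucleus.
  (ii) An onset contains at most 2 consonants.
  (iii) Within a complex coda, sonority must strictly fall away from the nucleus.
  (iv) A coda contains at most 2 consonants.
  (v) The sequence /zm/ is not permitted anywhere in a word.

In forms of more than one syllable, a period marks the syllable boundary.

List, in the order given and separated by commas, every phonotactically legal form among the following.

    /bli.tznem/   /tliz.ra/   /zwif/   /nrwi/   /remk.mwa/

/tliz.ra/, /zwif/, /remk.mwa/

/bli.tznem/ — violates constraint (ii): syllable 2 onset /tzn/ has 3 consonants (> 2) → phonotactically illegal
/tliz.ra/ — σ1 onset /tl/ (1→4 rises), coda /z/ ok; σ2 onset /r/, coda /∅/ ok → phonotactically legal
/zwif/ — σ1 onset /zw/ (2→5 rises), coda /f/ ok → phonotactically legal
/nrwi/ — violates constraint (ii): syllable 1 onset /nrw/ has 3 consonants (> 2) → phonotactically illegal
/remk.mwa/ — σ1 onset /r/, coda /mk/ (3→1 falls) ok; σ2 onset /mw/ (3→5 rises), coda /∅/ ok → phonotactically legal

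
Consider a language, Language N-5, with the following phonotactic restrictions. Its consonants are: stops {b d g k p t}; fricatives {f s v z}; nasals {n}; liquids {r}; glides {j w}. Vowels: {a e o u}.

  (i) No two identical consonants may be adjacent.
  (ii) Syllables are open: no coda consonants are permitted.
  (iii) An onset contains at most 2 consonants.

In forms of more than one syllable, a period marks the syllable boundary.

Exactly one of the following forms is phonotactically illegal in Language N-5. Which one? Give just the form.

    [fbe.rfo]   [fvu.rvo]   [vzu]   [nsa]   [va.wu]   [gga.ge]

[fbe.rfo] — σ1 onset /fb/ (2C), coda /∅/ ok; σ2 onset /rf/ (2C), coda /∅/ ok → phonotactically legal
[fvu.rvo] — σ1 onset /fv/ (2C), coda /∅/ ok; σ2 onset /rv/ (2C), coda /∅/ ok → phonotactically legal
[vzu] — σ1 onset /vz/ (2C), coda /∅/ ok → phonotactically legal
[nsa] — σ1 onset /ns/ (2C), coda /∅/ ok → phonotactically legal
[va.wu] — σ1 onset /v/, coda /∅/ ok; σ2 onset /w/, coda /∅/ ok → phonotactically legal
[gga.ge] — violates constraint (i): adjacent identical consonants /gg/ → phonotactically illegal

[gga.ge]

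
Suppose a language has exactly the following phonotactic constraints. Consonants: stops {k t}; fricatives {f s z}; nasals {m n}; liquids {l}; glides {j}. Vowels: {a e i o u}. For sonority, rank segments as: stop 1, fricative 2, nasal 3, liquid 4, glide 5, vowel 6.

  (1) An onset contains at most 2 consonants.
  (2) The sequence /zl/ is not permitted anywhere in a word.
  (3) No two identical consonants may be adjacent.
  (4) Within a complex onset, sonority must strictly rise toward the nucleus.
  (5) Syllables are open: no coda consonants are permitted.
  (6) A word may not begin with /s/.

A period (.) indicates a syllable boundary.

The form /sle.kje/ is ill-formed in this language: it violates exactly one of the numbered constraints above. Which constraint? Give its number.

/sle.kje/: word begins with /s/.
This is a violation of constraint 6: "A word may not begin with /s/."
The remaining constraints (1, 2, 3, 4, 5) are satisfied.

6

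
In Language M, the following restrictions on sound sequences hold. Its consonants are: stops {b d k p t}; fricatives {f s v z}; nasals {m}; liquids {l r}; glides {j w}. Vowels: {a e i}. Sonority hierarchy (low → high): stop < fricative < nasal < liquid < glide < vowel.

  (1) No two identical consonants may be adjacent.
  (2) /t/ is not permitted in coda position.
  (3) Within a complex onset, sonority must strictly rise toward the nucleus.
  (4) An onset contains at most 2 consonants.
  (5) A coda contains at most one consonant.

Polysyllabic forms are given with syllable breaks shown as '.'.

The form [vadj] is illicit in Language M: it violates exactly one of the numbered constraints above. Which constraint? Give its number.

[vadj]: syllable 1 coda /dj/ has 2 consonants (> 1).
This is a violation of constraint 5: "A coda contains at most one consonant."
The remaining constraints (1, 2, 3, 4) are satisfied.

5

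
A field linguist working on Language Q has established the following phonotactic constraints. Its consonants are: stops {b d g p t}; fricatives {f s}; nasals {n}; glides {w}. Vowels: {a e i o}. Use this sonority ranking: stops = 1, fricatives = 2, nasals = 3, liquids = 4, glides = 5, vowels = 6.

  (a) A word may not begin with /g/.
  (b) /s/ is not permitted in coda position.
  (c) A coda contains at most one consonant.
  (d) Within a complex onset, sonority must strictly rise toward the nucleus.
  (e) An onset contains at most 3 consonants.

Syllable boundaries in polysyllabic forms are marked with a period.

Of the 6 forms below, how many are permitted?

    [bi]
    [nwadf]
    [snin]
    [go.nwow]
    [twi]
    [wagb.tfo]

3

[bi] — σ1 onset /b/, coda /∅/ ok → permitted
[nwadf] — violates constraint (c): syllable 1 coda /df/ has 2 consonants (> 1) → not permitted
[snin] — σ1 onset /sn/ (2→3 rises), coda /n/ ok → permitted
[go.nwow] — violates constraint (a): word begins with /g/ → not permitted
[twi] — σ1 onset /tw/ (1→5 rises), coda /∅/ ok → permitted
[wagb.tfo] — violates constraint (c): syllable 1 coda /gb/ has 2 consonants (> 1) → not permitted
Permitted: [bi], [snin], [twi] → 3.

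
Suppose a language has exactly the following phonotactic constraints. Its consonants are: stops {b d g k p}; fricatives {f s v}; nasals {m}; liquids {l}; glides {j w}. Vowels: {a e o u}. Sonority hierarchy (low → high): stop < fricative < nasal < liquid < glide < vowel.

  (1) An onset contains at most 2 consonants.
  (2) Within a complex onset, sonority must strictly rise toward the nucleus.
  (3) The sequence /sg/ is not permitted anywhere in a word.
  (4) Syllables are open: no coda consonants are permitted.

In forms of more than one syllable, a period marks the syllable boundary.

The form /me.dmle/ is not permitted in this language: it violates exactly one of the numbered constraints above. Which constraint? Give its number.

/me.dmle/: syllable 2 onset /dml/ has 3 consonants (> 2).
This is a violation of constraint 1: "An onset contains at most 2 consonants."
The remaining constraints (2, 3, 4) are satisfied.

1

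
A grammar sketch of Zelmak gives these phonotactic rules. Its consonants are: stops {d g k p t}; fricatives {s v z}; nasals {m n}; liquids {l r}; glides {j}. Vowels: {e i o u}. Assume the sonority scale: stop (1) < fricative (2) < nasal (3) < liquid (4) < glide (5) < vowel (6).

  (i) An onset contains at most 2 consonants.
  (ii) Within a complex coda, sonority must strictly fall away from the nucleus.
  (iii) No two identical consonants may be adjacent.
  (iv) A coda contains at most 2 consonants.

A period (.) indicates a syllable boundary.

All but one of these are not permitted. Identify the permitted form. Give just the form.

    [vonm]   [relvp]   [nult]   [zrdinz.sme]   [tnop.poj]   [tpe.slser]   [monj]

[nult]

[vonm] — violates constraint (ii): syllable 1 coda /nm/: /n/ (nasal, 3) → /m/ (nasal, 3) does not fall → not permitted
[relvp] — violates constraint (iv): syllable 1 coda /lvp/ has 3 consonants (> 2) → not permitted
[nult] — σ1 onset /n/, coda /lt/ (4→1 falls) ok → permitted
[zrdinz.sme] — violates constraint (i): syllable 1 onset /zrd/ has 3 consonants (> 2) → not permitted
[tnop.poj] — violates constraint (iii): adjacent identical consonants /pp/ → not permitted
[tpe.slser] — violates constraint (i): syllable 2 onset /sls/ has 3 consonants (> 2) → not permitted
[monj] — violates constraint (ii): syllable 1 coda /nj/: /n/ (nasal, 3) → /j/ (glide, 5) does not fall → not permitted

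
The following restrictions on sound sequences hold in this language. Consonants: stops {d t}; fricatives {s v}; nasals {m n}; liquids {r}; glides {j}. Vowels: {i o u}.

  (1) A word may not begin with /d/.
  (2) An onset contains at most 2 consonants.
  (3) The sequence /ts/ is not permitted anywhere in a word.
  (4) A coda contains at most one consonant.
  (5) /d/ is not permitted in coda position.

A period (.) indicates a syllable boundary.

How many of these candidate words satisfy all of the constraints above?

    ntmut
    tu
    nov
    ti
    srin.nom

ntmut — violates constraint 2: syllable 1 onset /ntm/ has 3 consonants (> 2) → ill-formed
tu — σ1 onset /t/, coda /∅/ ok → well-formed
nov — σ1 onset /n/, coda /v/ ok → well-formed
ti — σ1 onset /t/, coda /∅/ ok → well-formed
srin.nom — σ1 onset /sr/ (2C), coda /n/ ok; σ2 onset /n/, coda /m/ ok → well-formed
Well-formed: tu, nov, ti, srin.nom → 4.

4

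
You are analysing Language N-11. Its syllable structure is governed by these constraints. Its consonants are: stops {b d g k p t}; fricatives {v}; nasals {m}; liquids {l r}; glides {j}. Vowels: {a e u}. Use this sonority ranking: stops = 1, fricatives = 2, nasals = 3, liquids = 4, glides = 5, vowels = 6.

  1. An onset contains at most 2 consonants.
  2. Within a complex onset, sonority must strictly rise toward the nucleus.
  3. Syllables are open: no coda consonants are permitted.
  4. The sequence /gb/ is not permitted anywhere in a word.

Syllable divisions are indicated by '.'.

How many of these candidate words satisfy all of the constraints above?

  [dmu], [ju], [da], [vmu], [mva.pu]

4

[dmu] — σ1 onset /dm/ (1→3 rises), coda /∅/ ok → phonotactically legal
[ju] — σ1 onset /j/, coda /∅/ ok → phonotactically legal
[da] — σ1 onset /d/, coda /∅/ ok → phonotactically legal
[vmu] — σ1 onset /vm/ (2→3 rises), coda /∅/ ok → phonotactically legal
[mva.pu] — violates constraint 2: syllable 1 onset /mv/: /m/ (nasal, 3) → /v/ (fricative, 2) does not rise → phonotactically illegal
Phonotactically legal: [dmu], [ju], [da], [vmu] → 4.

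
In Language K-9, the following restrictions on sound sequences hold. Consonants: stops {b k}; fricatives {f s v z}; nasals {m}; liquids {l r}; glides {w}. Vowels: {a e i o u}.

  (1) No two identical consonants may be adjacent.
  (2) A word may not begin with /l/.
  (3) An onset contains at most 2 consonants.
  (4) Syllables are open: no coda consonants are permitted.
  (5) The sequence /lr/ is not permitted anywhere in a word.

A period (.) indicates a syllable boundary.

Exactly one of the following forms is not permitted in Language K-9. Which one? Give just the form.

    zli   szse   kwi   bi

zli — σ1 onset /zl/ (2C), coda /∅/ ok → permitted
szse — violates constraint 3: syllable 1 onset /szs/ has 3 consonants (> 2) → not permitted
kwi — σ1 onset /kw/ (2C), coda /∅/ ok → permitted
bi — σ1 onset /b/, coda /∅/ ok → permitted

szse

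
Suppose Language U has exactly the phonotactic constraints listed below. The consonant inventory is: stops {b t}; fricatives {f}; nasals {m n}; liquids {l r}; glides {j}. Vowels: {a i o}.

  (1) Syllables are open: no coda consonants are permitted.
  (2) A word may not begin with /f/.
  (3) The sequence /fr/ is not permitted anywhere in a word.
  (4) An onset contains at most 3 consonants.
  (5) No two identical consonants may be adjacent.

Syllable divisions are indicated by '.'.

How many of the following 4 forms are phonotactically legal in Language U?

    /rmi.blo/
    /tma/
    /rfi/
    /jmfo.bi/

4

/rmi.blo/ — σ1 onset /rm/ (2C), coda /∅/ ok; σ2 onset /bl/ (2C), coda /∅/ ok → phonotactically legal
/tma/ — σ1 onset /tm/ (2C), coda /∅/ ok → phonotactically legal
/rfi/ — σ1 onset /rf/ (2C), coda /∅/ ok → phonotactically legal
/jmfo.bi/ — σ1 onset /jmf/ (3C), coda /∅/ ok; σ2 onset /b/, coda /∅/ ok → phonotactically legal
Phonotactically legal: /rmi.blo/, /tma/, /rfi/, /jmfo.bi/ → 4.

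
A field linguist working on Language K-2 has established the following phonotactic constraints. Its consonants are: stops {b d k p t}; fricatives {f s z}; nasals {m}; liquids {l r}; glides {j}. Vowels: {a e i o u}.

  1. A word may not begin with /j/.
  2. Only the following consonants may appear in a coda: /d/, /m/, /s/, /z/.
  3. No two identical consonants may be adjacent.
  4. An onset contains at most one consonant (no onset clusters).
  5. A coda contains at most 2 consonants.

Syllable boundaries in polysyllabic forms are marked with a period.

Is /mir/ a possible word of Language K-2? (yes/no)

no

/mir/ — violates constraint 2: syllable 1 coda contains /r/, which is not a licensed coda consonant → ill-formed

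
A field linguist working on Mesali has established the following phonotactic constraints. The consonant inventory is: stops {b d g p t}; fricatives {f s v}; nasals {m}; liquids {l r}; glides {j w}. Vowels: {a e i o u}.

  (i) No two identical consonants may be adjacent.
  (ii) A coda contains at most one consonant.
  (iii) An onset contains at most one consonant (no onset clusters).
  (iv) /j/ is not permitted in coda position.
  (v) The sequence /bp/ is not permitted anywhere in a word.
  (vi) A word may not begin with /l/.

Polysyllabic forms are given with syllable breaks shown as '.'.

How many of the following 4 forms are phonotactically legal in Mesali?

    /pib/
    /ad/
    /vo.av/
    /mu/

4

/pib/ — σ1 onset /p/, coda /b/ ok → phonotactically legal
/ad/ — σ1 onset /∅/, coda /d/ ok → phonotactically legal
/vo.av/ — σ1 onset /v/, coda /∅/ ok; σ2 onset /∅/, coda /v/ ok → phonotactically legal
/mu/ — σ1 onset /m/, coda /∅/ ok → phonotactically legal
Phonotactically legal: /pib/, /ad/, /vo.av/, /mu/ → 4.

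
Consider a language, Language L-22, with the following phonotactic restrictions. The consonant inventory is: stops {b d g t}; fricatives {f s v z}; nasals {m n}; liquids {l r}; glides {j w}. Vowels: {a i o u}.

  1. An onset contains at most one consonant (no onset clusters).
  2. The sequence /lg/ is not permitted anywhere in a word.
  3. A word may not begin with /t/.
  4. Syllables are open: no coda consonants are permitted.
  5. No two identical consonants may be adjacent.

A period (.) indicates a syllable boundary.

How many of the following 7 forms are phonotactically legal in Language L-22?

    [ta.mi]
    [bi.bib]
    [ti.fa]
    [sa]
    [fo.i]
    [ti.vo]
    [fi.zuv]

[ta.mi] — violates constraint 3: word begins with /t/ → phonotactically illegal
[bi.bib] — violates constraint 4: syllable 2 coda /b/ has 1 consonant (> 0) → phonotactically illegal
[ti.fa] — violates constraint 3: word begins with /t/ → phonotactically illegal
[sa] — σ1 onset /s/, coda /∅/ ok → phonotactically legal
[fo.i] — σ1 onset /f/, coda /∅/ ok; σ2 onset /∅/, coda /∅/ ok → phonotactically legal
[ti.vo] — violates constraint 3: word begins with /t/ → phonotactically illegal
[fi.zuv] — violates constraint 4: syllable 2 coda /v/ has 1 consonant (> 0) → phonotactically illegal
Phonotactically legal: [sa], [fo.i] → 2.

2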